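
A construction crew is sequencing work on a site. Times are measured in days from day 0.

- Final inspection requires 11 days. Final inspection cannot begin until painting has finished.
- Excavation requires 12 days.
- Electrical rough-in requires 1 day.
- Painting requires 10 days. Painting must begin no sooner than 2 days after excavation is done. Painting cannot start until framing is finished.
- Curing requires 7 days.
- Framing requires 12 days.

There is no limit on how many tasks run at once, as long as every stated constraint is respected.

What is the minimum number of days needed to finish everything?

Electrical rough-in can start immediately at day 0; it finishes at day 1.
Framing has no prerequisites, so it starts at day 0 and finishes at day 12.
Curing can start immediately at day 0; it finishes at day 7.
Excavation has no prerequisites, so it starts at day 0 and finishes at day 12.
Painting needs all of excavation (finishes day 12, plus 2-day gap → day 14); framing (finishes day 12). That puts its earliest start at day 14; it finishes at 14 + 10 = day 24.
Final inspection cannot begin until painting (finishes day 24). It runs from day 24 to 24 + 11 = day 35.
All tasks are finished once the last one completes. Finish times: Excavation at 12, Curing at 7, Framing at 12, Electrical rough-in at 1, Painting at 24, Final inspection at 35. The latest is day 35.

35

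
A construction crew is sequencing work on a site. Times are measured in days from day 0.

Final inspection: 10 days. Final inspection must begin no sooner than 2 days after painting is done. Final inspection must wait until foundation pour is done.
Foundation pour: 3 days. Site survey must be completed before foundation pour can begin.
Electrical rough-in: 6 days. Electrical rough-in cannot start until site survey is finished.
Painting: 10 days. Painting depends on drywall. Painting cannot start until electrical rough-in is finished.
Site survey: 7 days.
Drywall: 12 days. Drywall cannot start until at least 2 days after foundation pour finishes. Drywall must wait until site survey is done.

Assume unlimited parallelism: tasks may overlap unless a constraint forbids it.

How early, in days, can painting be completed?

34

Site survey has no prerequisites, so it starts at day 0 and finishes at day 7.
Electrical rough-in waits on site survey (finishes day 7), so it starts at day 7 and finishes at 7 + 6 = day 13.
After site survey (finishes day 7), foundation pour can start at day 7 and finishes at day 10.
Drywall needs all of foundation pour (finishes day 10, plus 2-day gap → day 12); site survey (finishes day 7). That puts its earliest start at day 12; it finishes at 12 + 12 = day 24.
Painting has to wait for drywall (finishes day 24); electrical rough-in (finishes day 13). The latest of these is day 24, so painting runs day 24 to 24 + 10 = day 34.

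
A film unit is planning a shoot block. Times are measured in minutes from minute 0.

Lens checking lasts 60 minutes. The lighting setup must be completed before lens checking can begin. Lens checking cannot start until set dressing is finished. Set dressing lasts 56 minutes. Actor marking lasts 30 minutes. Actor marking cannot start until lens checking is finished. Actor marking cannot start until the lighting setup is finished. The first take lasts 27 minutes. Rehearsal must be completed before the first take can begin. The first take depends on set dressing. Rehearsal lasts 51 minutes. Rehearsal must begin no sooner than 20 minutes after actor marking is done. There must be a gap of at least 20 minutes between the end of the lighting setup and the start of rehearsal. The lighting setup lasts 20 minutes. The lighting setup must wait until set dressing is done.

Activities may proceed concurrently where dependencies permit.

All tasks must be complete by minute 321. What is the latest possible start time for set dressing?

To finish by minute 321, the first take (duration 27) must start no later than minute 294.
Rehearsal must finish before the first take (must start by minute 294). With a 51-minute duration, rehearsal must start by 294 − 51 = minute 243.
Since rehearsal (must start by minute 243, minus 20-minute gap → minute 223) depends on it, actor marking must finish by minute 223. Backing off its 30-minute duration gives a latest start of minute 193.
Lens checking has to be done before actor marking (must start by minute 193). That means finishing by minute 193, i.e. starting by 193 − 60 = minute 133.
The lighting setup feeds lens checking (must start by minute 133); actor marking (must start by minute 193); rehearsal (must start by minute 243, minus 20-minute gap → minute 223). Taking the minimum, the lighting setup must finish by minute 133 and start by 133 − 20 = minute 113.
Set dressing has several dependents: the lighting setup (must start by minute 113); lens checking (must start by minute 133); the first take (must start by minute 294). The earliest of those limits is minute 113, so set dressing must start by 113 − 56 = minute 57.

57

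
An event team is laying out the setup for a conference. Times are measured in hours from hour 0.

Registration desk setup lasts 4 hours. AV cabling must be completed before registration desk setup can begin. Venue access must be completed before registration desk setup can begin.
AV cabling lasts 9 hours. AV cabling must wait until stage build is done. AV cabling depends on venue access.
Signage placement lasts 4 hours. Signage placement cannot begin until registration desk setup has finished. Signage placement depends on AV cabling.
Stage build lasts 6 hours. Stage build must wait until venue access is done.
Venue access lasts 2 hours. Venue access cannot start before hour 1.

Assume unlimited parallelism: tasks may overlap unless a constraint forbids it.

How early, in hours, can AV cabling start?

9

Venue access cannot begin until its own release at hour 1. It runs from hour 1 to 1 + 2 = hour 3.
Stage build waits on venue access (finishes hour 3), so it starts at hour 3 and finishes at 3 + 6 = hour 9.
AV cabling waits on stage build (finishes hour 9); venue access (finishes hour 3). The latest of these is hour 9, which is the earliest AV cabling can start.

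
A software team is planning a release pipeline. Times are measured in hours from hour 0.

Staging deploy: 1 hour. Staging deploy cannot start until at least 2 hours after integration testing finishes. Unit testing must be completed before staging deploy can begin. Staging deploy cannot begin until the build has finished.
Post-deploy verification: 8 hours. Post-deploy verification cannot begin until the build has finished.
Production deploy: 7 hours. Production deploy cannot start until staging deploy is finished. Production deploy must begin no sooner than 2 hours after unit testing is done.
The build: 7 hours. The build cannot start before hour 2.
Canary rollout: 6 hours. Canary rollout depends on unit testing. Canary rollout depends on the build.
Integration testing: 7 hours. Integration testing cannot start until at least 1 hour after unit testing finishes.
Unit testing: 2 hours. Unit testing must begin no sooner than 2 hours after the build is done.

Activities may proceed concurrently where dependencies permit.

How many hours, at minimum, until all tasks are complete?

31

After its own release at hour 2, the build can start at hour 2 and finishes at hour 9.
Post-deploy verification cannot begin until the build (finishes hour 9). It runs from hour 9 to 9 + 8 = hour 17.
Unit testing waits on the build (finishes hour 9, plus 2-hour gap → hour 11), so it starts at hour 11 and finishes at 11 + 2 = hour 13.
Canary rollout needs all of unit testing (finishes hour 13); the build (finishes hour 9). That puts its earliest start at hour 13; it finishes at 13 + 6 = hour 19.
After unit testing (finishes hour 13, plus 1-hour gap → hour 14), integration testing can start at hour 14 and finishes at hour 21.
Staging deploy cannot start until integration testing (finishes hour 21, plus 2-hour gap → hour 23); unit testing (finishes hour 13); the build (finishes hour 9). The controlling bound is hour 23, so staging deploy finishes at 23 + 1 = hour 24.
Production deploy cannot start until staging deploy (finishes hour 24); unit testing (finishes hour 13, plus 2-hour gap → hour 15). The controlling bound is hour 24, so production deploy finishes at 24 + 7 = hour 31.
All tasks are finished once the last one completes. Finish times: The build at 9, Unit testing at 13, Integration testing at 21, Staging deploy at 24, Canary rollout at 19, Production deploy at 31, Post-deploy verification at 17. The latest is hour 31.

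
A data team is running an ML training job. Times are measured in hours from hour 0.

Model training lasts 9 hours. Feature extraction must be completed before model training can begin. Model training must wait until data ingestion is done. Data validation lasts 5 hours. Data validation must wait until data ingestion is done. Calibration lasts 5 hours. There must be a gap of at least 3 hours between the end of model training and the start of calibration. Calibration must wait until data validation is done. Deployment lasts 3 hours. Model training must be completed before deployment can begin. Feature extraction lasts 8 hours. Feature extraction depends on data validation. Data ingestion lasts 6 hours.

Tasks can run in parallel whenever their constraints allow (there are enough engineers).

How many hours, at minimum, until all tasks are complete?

36

Nothing blocks data ingestion, so it runs from hour 0 to hour 6.
Data validation cannot begin until data ingestion (finishes hour 6). It runs from hour 6 to 6 + 5 = hour 11.
After data validation (finishes hour 11), feature extraction can start at hour 11 and finishes at hour 19.
Model training cannot start until feature extraction (finishes hour 19); data ingestion (finishes hour 6). The controlling bound is hour 19, so model training finishes at 19 + 9 = hour 28.
Deployment cannot begin until model training (finishes hour 28). It runs from hour 28 to 28 + 3 = hour 31.
For calibration: model training (finishes hour 28, plus 3-hour gap → hour 31); data validation (finishes hour 11). Taking the maximum gives a start of hour 31, and it finishes at 31 + 5 = hour 36.
All tasks are finished once the last one completes. Finish times: Data ingestion at 6, Data validation at 11, Feature extraction at 19, Model training at 28, Calibration at 36, Deployment at 31. The latest is hour 36.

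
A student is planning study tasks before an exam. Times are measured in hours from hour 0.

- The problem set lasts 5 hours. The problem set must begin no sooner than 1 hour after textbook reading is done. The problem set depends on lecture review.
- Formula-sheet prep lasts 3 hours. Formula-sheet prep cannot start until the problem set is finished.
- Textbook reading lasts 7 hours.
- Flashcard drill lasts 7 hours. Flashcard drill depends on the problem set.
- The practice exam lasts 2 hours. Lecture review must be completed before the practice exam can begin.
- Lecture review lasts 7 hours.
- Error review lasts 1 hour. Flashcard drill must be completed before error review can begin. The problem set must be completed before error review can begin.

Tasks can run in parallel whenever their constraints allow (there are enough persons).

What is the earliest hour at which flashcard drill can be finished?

20

Lecture review can start immediately at hour 0; it finishes at hour 7.
Textbook reading can start immediately at hour 0; it finishes at hour 7.
For the problem set: textbook reading (finishes hour 7, plus 1-hour gap → hour 8); lecture review (finishes hour 7). Taking the maximum gives a start of hour 8, and it finishes at 8 + 5 = hour 13.
Flashcard drill waits on the problem set (finishes hour 13), so it starts at hour 13 and finishes at 13 + 7 = hour 20.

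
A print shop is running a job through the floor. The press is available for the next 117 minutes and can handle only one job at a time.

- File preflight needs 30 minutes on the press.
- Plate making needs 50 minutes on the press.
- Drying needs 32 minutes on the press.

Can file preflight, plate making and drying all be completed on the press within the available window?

Yes

Running back to back, the jobs need 30 + 50 + 32 = 112 minutes on the press.
Since 112 ≤ 117, they fit within the window.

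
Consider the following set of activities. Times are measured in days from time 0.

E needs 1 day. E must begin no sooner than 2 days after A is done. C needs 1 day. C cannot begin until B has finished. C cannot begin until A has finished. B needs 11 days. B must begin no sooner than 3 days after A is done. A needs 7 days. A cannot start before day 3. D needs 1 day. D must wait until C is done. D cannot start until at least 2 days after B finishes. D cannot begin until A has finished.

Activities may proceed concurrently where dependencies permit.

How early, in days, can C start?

A cannot begin until its own release at day 3. It runs from day 3 to 3 + 7 = day 10.
B cannot begin until A (finishes day 10, plus 3-day gap → day 13). It runs from day 13 to 13 + 11 = day 24.
C waits on B (finishes day 24); A (finishes day 10). The latest of these is day 24, which is the earliest C can start.

24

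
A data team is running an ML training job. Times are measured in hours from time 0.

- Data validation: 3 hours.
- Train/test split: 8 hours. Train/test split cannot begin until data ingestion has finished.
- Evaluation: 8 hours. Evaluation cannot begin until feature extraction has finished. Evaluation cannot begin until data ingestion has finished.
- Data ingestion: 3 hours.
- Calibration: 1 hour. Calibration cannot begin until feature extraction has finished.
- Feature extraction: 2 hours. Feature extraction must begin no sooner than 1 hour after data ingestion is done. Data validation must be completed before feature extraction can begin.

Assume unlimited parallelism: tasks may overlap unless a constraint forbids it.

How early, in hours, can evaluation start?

6

Data validation can start immediately at hour 0; it finishes at hour 3.
Nothing blocks data ingestion, so it runs from hour 0 to hour 3.
Feature extraction has to wait for data ingestion (finishes hour 3, plus 1-hour gap → hour 4); data validation (finishes hour 3). The latest of these is hour 4, so feature extraction runs hour 4 to 4 + 2 = hour 6.
Evaluation waits on feature extraction (finishes hour 6); data ingestion (finishes hour 3). The latest of these is hour 6, which is the earliest evaluation can start.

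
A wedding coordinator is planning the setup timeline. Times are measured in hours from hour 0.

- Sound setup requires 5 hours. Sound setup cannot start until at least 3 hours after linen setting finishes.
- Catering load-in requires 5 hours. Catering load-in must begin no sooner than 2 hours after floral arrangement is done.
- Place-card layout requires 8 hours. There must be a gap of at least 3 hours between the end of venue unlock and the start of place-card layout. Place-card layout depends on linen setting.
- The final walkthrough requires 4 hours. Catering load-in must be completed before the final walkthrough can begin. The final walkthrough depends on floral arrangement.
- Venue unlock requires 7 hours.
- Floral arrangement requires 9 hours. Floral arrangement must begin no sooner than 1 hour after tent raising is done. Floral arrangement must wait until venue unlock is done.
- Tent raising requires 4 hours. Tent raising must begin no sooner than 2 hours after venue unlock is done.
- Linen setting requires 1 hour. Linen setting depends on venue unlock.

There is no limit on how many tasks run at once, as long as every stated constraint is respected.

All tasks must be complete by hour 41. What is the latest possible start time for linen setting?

32

Sound setup has no dependents, so it just needs to finish by hour 41. Starting by 41 − 5 = hour 36 achieves that.
To finish by hour 41, place-card layout (duration 8) must start no later than hour 33.
Linen setting has several dependents: sound setup (must start by hour 36, minus 3-hour gap → hour 33); place-card layout (must start by hour 33). The earliest of those limits is hour 33, so linen setting must start by 33 − 1 = hour 32.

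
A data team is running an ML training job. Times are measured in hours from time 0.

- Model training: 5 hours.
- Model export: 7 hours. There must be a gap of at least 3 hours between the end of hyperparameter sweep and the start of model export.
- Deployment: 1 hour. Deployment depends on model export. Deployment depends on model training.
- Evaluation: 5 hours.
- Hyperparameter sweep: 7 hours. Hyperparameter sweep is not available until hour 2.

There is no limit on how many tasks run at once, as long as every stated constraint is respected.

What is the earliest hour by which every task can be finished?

20

Evaluation can start immediately at hour 0; it finishes at hour 5.
Model training can start immediately at hour 0; it finishes at hour 5.
After its own release at hour 2, hyperparameter sweep can start at hour 2 and finishes at hour 9.
Model export waits on hyperparameter sweep (finishes hour 9, plus 3-hour gap → hour 12), so it starts at hour 12 and finishes at 12 + 7 = hour 19.
Deployment cannot start until model export (finishes hour 19); model training (finishes hour 5). The controlling bound is hour 19, so deployment finishes at 19 + 1 = hour 20.
All tasks are finished once the last one completes. Finish times: Hyperparameter sweep at 9, Model training at 5, Evaluation at 5, Model export at 19, Deployment at 20. The latest is hour 20.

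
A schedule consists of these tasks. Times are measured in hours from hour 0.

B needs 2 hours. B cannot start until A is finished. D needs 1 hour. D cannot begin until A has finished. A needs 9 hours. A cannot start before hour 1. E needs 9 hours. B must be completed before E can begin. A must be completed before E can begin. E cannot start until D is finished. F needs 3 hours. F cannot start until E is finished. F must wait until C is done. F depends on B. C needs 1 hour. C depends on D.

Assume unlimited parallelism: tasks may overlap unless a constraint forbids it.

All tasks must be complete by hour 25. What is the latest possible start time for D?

12

Nothing follows F; the deadline of hour 25 is its only limit. It must start by 25 − 3 = hour 22.
E must finish before F (must start by hour 22). With a 9-hour duration, E must start by 22 − 9 = hour 13.
C must finish before F (must start by hour 22). With a 1-hour duration, C must start by 22 − 1 = hour 21.
D feeds C (must start by hour 21); E (must start by hour 13). Taking the minimum, D must finish by hour 13 and start by 13 − 1 = hour 12.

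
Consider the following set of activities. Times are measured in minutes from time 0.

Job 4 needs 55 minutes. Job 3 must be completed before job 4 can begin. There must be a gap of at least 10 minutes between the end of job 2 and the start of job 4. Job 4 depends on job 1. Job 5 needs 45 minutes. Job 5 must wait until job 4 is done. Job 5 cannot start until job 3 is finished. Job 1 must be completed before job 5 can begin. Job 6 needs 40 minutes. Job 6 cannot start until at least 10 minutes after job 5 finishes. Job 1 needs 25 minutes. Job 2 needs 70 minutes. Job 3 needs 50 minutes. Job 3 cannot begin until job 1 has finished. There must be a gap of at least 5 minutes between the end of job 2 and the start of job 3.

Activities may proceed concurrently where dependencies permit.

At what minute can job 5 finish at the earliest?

Job 2 can start immediately at minute 0; it finishes at minute 70.
Nothing blocks job 1, so it runs from minute 0 to minute 25.
Job 3 needs all of job 1 (finishes minute 25); job 2 (finishes minute 70, plus 5-minute gap → minute 75). That puts its earliest start at minute 75; it finishes at 75 + 50 = minute 125.
Job 4 cannot start until job 3 (finishes minute 125); job 2 (finishes minute 70, plus 10-minute gap → minute 80); job 1 (finishes minute 25). The controlling bound is minute 125, so job 4 finishes at 125 + 55 = minute 180.
Job 5 needs all of job 4 (finishes minute 180); job 3 (finishes minute 125); job 1 (finishes minute 25). That puts its earliest start at minute 180; it finishes at 180 + 45 = minute 225.

225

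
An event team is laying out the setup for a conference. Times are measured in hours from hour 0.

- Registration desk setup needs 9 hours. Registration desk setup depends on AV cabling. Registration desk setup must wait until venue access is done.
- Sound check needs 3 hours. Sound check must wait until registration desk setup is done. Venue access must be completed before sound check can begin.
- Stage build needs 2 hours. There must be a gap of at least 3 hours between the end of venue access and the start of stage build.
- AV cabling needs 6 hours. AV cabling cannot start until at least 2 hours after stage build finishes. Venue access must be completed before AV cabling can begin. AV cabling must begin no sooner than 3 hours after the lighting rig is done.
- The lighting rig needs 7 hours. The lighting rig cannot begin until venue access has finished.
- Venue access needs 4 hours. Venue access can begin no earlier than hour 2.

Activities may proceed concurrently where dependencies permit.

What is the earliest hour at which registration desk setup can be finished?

After its own release at hour 2, venue access can start at hour 2 and finishes at hour 6.
After venue access (finishes hour 6), the lighting rig can start at hour 6 and finishes at hour 13.
After venue access (finishes hour 6, plus 3-hour gap → hour 9), stage build can start at hour 9 and finishes at hour 11.
For AV cabling: stage build (finishes hour 11, plus 2-hour gap → hour 13); venue access (finishes hour 6); the lighting rig (finishes hour 13, plus 3-hour gap → hour 16). Taking the maximum gives a start of hour 16, and it finishes at 16 + 6 = hour 22.
Registration desk setup needs all of AV cabling (finishes hour 22); venue access (finishes hour 6). That puts its earliest start at hour 22; it finishes at 22 + 9 = hour 31.

31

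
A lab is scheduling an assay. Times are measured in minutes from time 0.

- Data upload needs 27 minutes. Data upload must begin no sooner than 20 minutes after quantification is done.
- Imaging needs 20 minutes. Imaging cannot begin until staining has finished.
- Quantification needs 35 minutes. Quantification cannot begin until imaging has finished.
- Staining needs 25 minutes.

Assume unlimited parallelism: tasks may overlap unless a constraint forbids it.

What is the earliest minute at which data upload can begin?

Staining can start immediately at minute 0; it finishes at minute 25.
After staining (finishes minute 25), imaging can start at minute 25 and finishes at minute 45.
Quantification cannot begin until imaging (finishes minute 45). It runs from minute 45 to 45 + 35 = minute 80.
Data upload waits on quantification (finishes minute 80, plus 20-minute gap → minute 100), so the earliest it can start is minute 100.

100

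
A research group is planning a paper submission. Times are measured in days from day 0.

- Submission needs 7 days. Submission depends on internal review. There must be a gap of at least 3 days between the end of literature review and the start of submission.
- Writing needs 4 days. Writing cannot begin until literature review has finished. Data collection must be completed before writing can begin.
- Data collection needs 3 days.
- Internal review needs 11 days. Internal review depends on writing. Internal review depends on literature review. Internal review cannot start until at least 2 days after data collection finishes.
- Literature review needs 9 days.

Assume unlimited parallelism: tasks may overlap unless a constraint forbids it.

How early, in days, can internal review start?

Nothing blocks data collection, so it runs from day 0 to day 3.
Literature review has no prerequisites, so it starts at day 0 and finishes at day 9.
For writing: literature review (finishes day 9); data collection (finishes day 3). Taking the maximum gives a start of day 9, and it finishes at 9 + 4 = day 13.
Internal review waits on writing (finishes day 13); literature review (finishes day 9); data collection (finishes day 3, plus 2-day gap → day 5). The latest of these is day 13, which is the earliest internal review can start.

13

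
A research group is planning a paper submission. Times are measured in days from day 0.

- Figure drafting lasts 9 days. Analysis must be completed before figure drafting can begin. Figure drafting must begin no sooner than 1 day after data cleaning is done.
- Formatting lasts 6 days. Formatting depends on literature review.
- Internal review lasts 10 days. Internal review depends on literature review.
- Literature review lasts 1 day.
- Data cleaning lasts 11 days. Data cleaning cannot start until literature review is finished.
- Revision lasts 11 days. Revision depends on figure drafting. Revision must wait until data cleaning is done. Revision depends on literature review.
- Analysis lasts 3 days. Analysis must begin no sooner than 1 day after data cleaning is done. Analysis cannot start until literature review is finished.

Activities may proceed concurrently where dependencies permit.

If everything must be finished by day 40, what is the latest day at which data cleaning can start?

To finish by day 40, revision (duration 11) must start no later than day 29.
Figure drafting has to be done before revision (must start by day 29). That means finishing by day 29, i.e. starting by 29 − 9 = day 20.
Since figure drafting (must start by day 20) depends on it, analysis must finish by day 20. Backing off its 3-day duration gives a latest start of day 17.
Data cleaning feeds analysis (must start by day 17, minus 1-day gap → day 16); figure drafting (must start by day 20, minus 1-day gap → day 19); revision (must start by day 29). Taking the minimum, data cleaning must finish by day 16 and start by 16 − 11 = day 5.

5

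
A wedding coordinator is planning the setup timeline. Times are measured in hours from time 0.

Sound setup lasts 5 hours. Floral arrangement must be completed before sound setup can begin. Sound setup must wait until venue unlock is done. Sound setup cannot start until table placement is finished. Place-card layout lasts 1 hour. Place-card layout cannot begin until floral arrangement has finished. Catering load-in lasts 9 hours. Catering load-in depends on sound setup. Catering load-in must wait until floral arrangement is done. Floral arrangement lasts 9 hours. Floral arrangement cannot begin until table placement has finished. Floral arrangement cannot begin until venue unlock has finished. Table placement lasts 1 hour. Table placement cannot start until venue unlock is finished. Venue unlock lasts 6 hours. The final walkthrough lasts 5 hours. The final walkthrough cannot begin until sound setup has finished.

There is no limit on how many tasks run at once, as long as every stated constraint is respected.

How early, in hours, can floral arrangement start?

7

Venue unlock can start immediately at hour 0; it finishes at hour 6.
After venue unlock (finishes hour 6), table placement can start at hour 6 and finishes at hour 7.
Floral arrangement waits on table placement (finishes hour 7); venue unlock (finishes hour 6). The latest of these is hour 7, which is the earliest floral arrangement can start.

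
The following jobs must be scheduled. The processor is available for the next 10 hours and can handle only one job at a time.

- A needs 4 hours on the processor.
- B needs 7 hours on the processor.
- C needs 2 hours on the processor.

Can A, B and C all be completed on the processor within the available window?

Running back to back, the jobs need 4 + 7 + 2 = 13 hours on the processor.
Since 13 > 10, they cannot all fit.

No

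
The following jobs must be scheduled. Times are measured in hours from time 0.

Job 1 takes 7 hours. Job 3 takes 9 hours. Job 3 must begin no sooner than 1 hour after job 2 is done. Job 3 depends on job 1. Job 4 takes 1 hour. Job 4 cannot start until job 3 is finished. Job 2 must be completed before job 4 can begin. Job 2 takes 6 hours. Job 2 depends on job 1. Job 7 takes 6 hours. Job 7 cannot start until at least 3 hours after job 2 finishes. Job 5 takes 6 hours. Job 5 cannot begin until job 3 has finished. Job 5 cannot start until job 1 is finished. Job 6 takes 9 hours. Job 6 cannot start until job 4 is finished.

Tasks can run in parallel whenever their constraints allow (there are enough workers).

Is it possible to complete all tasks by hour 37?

Yes

Job 1 has no prerequisites, so it starts at hour 0 and finishes at hour 7.
After job 1 (finishes hour 7), job 2 can start at hour 7 and finishes at hour 13.
After job 2 (finishes hour 13, plus 3-hour gap → hour 16), job 7 can start at hour 16 and finishes at hour 22.
Job 3 has to wait for job 2 (finishes hour 13, plus 1-hour gap → hour 14); job 1 (finishes hour 7). The latest of these is hour 14, so job 3 runs hour 14 to 14 + 9 = hour 23.
Job 5 cannot start until job 3 (finishes hour 23); job 1 (finishes hour 7). The controlling bound is hour 23, so job 5 finishes at 23 + 6 = hour 29.
Job 4 needs all of job 3 (finishes hour 23); job 2 (finishes hour 13). That puts its earliest start at hour 23; it finishes at 23 + 1 = hour 24.
After job 4 (finishes hour 24), job 6 can start at hour 24 and finishes at hour 33.
Every task is finished by hour 33, which is no later than the deadline of 37, so the schedule is feasible.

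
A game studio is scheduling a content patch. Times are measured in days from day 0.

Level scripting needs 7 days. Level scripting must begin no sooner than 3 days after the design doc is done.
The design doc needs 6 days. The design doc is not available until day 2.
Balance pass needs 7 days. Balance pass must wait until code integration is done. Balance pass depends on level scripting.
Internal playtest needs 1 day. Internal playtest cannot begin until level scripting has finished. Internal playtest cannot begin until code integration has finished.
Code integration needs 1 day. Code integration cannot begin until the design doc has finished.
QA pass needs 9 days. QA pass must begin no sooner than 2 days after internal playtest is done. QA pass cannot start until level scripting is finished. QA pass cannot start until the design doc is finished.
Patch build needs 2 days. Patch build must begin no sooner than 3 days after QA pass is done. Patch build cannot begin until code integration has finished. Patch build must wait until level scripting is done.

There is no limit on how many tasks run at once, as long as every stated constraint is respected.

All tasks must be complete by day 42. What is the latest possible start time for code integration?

24

Nothing follows patch build; the deadline of day 42 is its only limit. It must start by 42 − 2 = day 40.
QA pass has to be done before patch build (must start by day 40, minus 3-day gap → day 37). That means finishing by day 37, i.e. starting by 37 − 9 = day 28.
Since QA pass (must start by day 28, minus 2-day gap → day 26) depends on it, internal playtest must finish by day 26. Backing off its 1-day duration gives a latest start of day 25.
Balance pass has no dependents, so it just needs to finish by day 42. Starting by 42 − 7 = day 35 achieves that.
For code integration: internal playtest (must start by day 25); balance pass (must start by day 35); patch build (must start by day 40). The most restrictive is day 25; with a 1-day duration, code integration must start by day 24.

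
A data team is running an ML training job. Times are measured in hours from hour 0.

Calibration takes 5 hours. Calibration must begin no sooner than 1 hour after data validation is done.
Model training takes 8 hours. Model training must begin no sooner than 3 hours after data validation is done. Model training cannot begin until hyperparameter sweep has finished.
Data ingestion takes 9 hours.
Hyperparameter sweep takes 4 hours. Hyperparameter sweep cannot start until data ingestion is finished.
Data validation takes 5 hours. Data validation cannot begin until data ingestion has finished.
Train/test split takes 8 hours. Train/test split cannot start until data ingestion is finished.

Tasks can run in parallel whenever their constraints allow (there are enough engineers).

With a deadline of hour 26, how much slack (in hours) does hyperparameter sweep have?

5

Nothing blocks data ingestion, so it runs from hour 0 to hour 9.
Hyperparameter sweep cannot begin until data ingestion (finishes hour 9). It runs from hour 9 to 9 + 4 = hour 13.

Working backward from the deadline:
Model training has no dependents, so it just needs to finish by hour 26. Starting by 26 − 8 = hour 18 achieves that.
Since model training (must start by hour 18) depends on it, hyperparameter sweep must finish by hour 18. Backing off its 4-hour duration gives a latest start of hour 14.
So hyperparameter sweep can start as early as hour 9 and as late as hour 14, giving 14 − 9 = 5 hours of slack.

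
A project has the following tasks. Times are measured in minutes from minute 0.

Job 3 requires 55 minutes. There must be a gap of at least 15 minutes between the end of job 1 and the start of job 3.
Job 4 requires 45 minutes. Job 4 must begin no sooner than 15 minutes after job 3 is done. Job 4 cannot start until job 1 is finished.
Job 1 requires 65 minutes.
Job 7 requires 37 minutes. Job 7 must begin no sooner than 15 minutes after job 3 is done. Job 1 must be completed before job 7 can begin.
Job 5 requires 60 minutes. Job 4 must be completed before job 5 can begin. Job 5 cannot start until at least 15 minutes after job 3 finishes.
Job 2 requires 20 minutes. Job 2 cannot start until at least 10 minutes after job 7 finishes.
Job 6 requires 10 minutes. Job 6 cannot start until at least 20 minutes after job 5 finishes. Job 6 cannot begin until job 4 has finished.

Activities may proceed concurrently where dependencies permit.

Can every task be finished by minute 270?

Nothing blocks job 1, so it runs from minute 0 to minute 65.
Job 3 cannot begin until job 1 (finishes minute 65, plus 15-minute gap → minute 80). It runs from minute 80 to 80 + 55 = minute 135.
Job 7 has to wait for job 3 (finishes minute 135, plus 15-minute gap → minute 150); job 1 (finishes minute 65). The latest of these is minute 150, so job 7 runs minute 150 to 150 + 37 = minute 187.
Job 2 cannot begin until job 7 (finishes minute 187, plus 10-minute gap → minute 197). It runs from minute 197 to 197 + 20 = minute 217.
Job 4 has to wait for job 3 (finishes minute 135, plus 15-minute gap → minute 150); job 1 (finishes minute 65). The latest of these is minute 150, so job 4 runs minute 150 to 150 + 45 = minute 195.
Job 5 cannot start until job 4 (finishes minute 195); job 3 (finishes minute 135, plus 15-minute gap → minute 150). The controlling bound is minute 195, so job 5 finishes at 195 + 60 = minute 255.
Job 6 needs all of job 5 (finishes minute 255, plus 20-minute gap → minute 275); job 4 (finishes minute 195). That puts its earliest start at minute 275; it finishes at 275 + 10 = minute 285.
The earliest everything can be done is minute 285, which is after the deadline of 270, so it is not possible.

No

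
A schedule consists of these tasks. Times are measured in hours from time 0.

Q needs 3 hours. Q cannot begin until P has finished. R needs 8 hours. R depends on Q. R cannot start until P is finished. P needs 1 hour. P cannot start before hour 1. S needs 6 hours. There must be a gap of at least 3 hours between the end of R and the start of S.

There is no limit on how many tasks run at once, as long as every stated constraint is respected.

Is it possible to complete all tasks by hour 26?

After its own release at hour 1, P can start at hour 1 and finishes at hour 2.
After P (finishes hour 2), Q can start at hour 2 and finishes at hour 5.
R cannot start until Q (finishes hour 5); P (finishes hour 2). The controlling bound is hour 5, so R finishes at 5 + 8 = hour 13.
S waits on R (finishes hour 13, plus 3-hour gap → hour 16), so it starts at hour 16 and finishes at 16 + 6 = hour 22.
Every task is finished by hour 22, which is no later than the deadline of 26, so the schedule is feasible.

Yes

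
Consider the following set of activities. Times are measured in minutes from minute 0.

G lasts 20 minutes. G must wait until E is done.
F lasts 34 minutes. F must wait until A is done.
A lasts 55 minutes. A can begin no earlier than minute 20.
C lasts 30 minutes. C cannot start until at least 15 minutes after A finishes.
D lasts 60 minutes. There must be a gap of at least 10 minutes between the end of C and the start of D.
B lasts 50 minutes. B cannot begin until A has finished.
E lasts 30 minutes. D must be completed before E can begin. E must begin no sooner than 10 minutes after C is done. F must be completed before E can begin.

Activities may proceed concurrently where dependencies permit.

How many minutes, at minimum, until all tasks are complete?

240

A cannot begin until its own release at minute 20. It runs from minute 20 to 20 + 55 = minute 75.
After A (finishes minute 75), F can start at minute 75 and finishes at minute 109.
C waits on A (finishes minute 75, plus 15-minute gap → minute 90), so it starts at minute 90 and finishes at 90 + 30 = minute 120.
After C (finishes minute 120, plus 10-minute gap → minute 130), D can start at minute 130 and finishes at minute 190.
For E: D (finishes minute 190); C (finishes minute 120, plus 10-minute gap → minute 130); F (finishes minute 109). Taking the maximum gives a start of minute 190, and it finishes at 190 + 30 = minute 220.
After E (finishes minute 220), G can start at minute 220 and finishes at minute 240.
B waits on A (finishes minute 75), so it starts at minute 75 and finishes at 75 + 50 = minute 125.
All tasks are finished once the last one completes. Finish times: A at 75, B at 125, C at 120, D at 190, E at 220, F at 109, G at 240. The latest is minute 240.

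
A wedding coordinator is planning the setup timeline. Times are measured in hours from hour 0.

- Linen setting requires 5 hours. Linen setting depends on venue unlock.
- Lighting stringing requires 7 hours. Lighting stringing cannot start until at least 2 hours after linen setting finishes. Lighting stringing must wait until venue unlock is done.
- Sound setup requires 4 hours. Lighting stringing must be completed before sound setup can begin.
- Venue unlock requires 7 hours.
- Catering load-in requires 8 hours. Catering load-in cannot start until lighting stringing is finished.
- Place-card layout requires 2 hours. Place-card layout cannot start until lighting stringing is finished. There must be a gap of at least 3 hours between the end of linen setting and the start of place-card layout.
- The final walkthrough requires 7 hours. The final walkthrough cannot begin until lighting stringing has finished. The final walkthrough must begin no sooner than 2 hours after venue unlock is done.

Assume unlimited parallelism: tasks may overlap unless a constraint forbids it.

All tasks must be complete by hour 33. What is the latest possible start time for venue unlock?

Sound setup has no dependents, so it just needs to finish by hour 33. Starting by 33 − 4 = hour 29 achieves that.
To finish by hour 33, catering load-in (duration 8) must start no later than hour 25.
To finish by hour 33, place-card layout (duration 2) must start no later than hour 31.
To finish by hour 33, the final walkthrough (duration 7) must start no later than hour 26.
Lighting stringing feeds sound setup (must start by hour 29); catering load-in (must start by hour 25); place-card layout (must start by hour 31); the final walkthrough (must start by hour 26). Taking the minimum, lighting stringing must finish by hour 25 and start by 25 − 7 = hour 18.
Linen setting has several dependents: lighting stringing (must start by hour 18, minus 2-hour gap → hour 16); place-card layout (must start by hour 31, minus 3-hour gap → hour 28). The earliest of those limits is hour 16, so linen setting must start by 16 − 5 = hour 11.
Venue unlock must finish in time for linen setting (must start by hour 11); lighting stringing (must start by hour 18); the final walkthrough (must start by hour 26, minus 2-hour gap → hour 24). The tightest is hour 11, so venue unlock must start by 11 − 7 = hour 4.

4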